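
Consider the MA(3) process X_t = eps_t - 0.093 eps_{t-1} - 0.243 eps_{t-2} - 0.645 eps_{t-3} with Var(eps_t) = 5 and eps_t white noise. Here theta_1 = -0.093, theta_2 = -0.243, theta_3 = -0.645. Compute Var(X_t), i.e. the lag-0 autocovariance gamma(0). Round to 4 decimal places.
\gamma(0) = 7.4186

For an MA(q) process X_t = eps_t + sum_i theta_i eps_{t-i} with
Var(eps_t) = sigma^2, the variance is
  gamma(0) = sigma^2 * (1 + sum_i theta_i^2).
  sum_i theta_i^2 = (-0.093)^2 + (-0.243)^2 + (-0.645)^2 = 0.008649 + 0.059049 + 0.416025 = 0.483723.
  gamma(0) = 5 * (1 + 0.483723) = 5 * 1.483723 = 7.418615, which rounds to 7.4186.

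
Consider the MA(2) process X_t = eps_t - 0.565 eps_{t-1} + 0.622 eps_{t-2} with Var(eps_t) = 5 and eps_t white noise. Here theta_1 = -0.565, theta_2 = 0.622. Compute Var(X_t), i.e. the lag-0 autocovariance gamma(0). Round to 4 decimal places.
\gamma(0) = 8.5305

For an MA(q) process X_t = eps_t + sum_i theta_i eps_{t-i} with
Var(eps_t) = sigma^2, the variance is
  gamma(0) = sigma^2 * (1 + sum_i theta_i^2).
  sum_i theta_i^2 = (-0.565)^2 + (0.622)^2 = 0.319225 + 0.386884 = 0.706109.
  gamma(0) = 5 * (1 + 0.706109) = 5 * 1.706109 = 8.530545, which rounds to 8.5305.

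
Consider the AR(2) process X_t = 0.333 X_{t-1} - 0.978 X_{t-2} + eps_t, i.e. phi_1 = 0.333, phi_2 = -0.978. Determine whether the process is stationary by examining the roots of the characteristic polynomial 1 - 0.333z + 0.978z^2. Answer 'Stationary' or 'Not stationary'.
\text{Stationary}

The AR(p) characteristic polynomial is P(z) = 1 - 0.333z + 0.978z^2.
Stationarity requires all roots to lie outside the unit circle, i.e. |z| > 1 for every root.
Set 1 + (-0.333) z + (0.978) z^2 = 0, i.e. a z^2 + b z + c = 0 with a = 0.978, b = -0.333, c = 1.
Discriminant D = b^2 - 4ac = (-0.333)^2 - 4*(0.978)*1 = 0.110889 - (3.912) = -3.801111.
D < 0, so the roots are the complex-conjugate pair z = (-b +/- i sqrt(-D)) / (2a) = 0.1702 +/- 0.9968i.
For a conjugate pair |z|^2 = z * conj(z) = (product of roots) = c/a = 1/(0.978) = 1.022495, so |z| = sqrt(1.022495) = 1.0112 for both roots.
Moduli of all roots: 1.0112, 1.0112.
All moduli strictly greater than 1? Yes.
Verdict: Stationary.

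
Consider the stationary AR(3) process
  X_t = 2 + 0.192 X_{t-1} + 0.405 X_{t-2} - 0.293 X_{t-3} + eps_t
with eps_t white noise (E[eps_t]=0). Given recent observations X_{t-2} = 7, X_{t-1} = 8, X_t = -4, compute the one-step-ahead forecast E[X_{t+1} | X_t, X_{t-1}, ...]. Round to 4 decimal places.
E[X_{t+1} \mid \mathcal F_t] = 2.4210

For an AR(p) model X_t = c + sum_i phi_i X_{t-i} + eps_t, the
one-step-ahead conditional mean is
  E[X_{t+1} | X_t, ...] = c + sum_i phi_i X_{t+1-i}.
Substitute known values:
  E[X_{t+1} | ...] = 2 + (0.192) * (-4) + (0.405) * (8) + (-0.293) * (7)
                   = 2.4210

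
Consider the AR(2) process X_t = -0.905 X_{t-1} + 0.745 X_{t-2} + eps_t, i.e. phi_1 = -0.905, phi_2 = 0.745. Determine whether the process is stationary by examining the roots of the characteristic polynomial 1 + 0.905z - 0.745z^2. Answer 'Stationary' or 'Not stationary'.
\text{Not stationary}

The AR(p) characteristic polynomial is P(z) = 1 + 0.905z - 0.745z^2.
Stationarity requires all roots to lie outside the unit circle, i.e. |z| > 1 for every root.
Set 1 + (0.905) z + (-0.745) z^2 = 0, i.e. a z^2 + b z + c = 0 with a = -0.745, b = 0.905, c = 1.
Discriminant D = b^2 - 4ac = (0.905)^2 - 4*(-0.745)*1 = 0.819025 - (-2.98) = 3.799025.
D >= 0, so the roots are real: z = (-b +/- sqrt(D)) / (2a) = (-0.905 +/- 1.949109) / (-1.49).
  z_1 = (-0.905 + 1.949109) / (-1.49) = -0.7007,   |z_1| = 0.7007.
  z_2 = (-0.905 - 1.949109) / (-1.49) = 1.9155,   |z_2| = 1.9155.
Moduli of all roots: 0.7007, 1.9155.
All moduli strictly greater than 1? No.
Verdict: Not stationary.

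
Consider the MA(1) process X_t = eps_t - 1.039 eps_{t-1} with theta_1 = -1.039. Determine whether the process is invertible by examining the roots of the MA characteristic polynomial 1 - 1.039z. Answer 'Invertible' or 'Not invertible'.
\text{Not invertible}

The MA(q) characteristic polynomial is P(z) = 1 - 1.039z.
Invertibility requires all roots to lie outside the unit circle, i.e. |z| > 1 for every root.
This is linear in z: 1 + (-1.039) z = 0  =>  z = -1/(-1.039) = 0.962464,  |z| = 0.962464.
Moduli of all roots: 0.9625.
All moduli strictly greater than 1? No.
Verdict: Not invertible.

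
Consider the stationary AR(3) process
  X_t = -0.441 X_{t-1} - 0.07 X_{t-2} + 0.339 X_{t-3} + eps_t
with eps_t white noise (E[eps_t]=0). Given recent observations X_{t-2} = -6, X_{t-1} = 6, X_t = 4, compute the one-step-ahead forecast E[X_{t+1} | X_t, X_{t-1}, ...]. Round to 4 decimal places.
E[X_{t+1} \mid \mathcal F_t] = -4.2180

For an AR(p) model X_t = c + sum_i phi_i X_{t-i} + eps_t, the
one-step-ahead conditional mean is
  E[X_{t+1} | X_t, ...] = c + sum_i phi_i X_{t+1-i}.
Substitute known values:
  E[X_{t+1} | ...] = (-0.441) * (4) + (-0.07) * (6) + (0.339) * (-6)
                   = -4.2180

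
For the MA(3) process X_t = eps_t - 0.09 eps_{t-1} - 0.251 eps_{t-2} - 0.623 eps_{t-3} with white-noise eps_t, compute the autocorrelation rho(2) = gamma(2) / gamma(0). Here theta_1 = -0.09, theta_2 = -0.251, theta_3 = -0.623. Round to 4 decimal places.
\rho(2) = -0.1336

For an MA(q) process with theta_0 = 1, the autocovariance is
  gamma(k) = sigma^2 * sum_{i=0..q-k} theta_i * theta_{i+k},
and rho(k) = gamma(k) / gamma(0). Sigma^2 cancels.
  numerator   = (1)*(-0.251) + (-0.09)*(-0.623) = -0.19493.
  denominator = (1)^2 + (-0.09)^2 + (-0.251)^2 + (-0.623)^2 = 1.45923.
  rho(2) = -0.19493 / 1.45923 = -0.1336.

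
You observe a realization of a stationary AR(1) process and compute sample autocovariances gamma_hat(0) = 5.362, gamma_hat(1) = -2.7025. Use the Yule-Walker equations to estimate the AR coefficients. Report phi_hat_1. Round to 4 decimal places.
\hat\phi_{1} = -0.5040

The Yule-Walker equations for an AR(p) process read, in matrix form,
  Gamma_p phi = r_p,   with   (Gamma_p)_{ij} = gamma(|i - j|),
                       (r_p)_i = gamma(i),   i,j = 1..p.
Substitute the sample gammas (Toeplitz matrix and right-hand side of size 1):
  Gamma_p = [[5.362]]
  r_p     = [-2.7025]
With p = 1 this is the single equation gamma(0) phi_1 = gamma(1):
  phi_hat_1 = gamma(1) / gamma(0) = -2.7025 / 5.362 = -0.5040.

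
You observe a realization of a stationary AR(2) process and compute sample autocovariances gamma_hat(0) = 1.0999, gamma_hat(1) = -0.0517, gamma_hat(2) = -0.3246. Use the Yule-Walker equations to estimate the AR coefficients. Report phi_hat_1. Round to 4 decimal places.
\hat\phi_{1} = -0.0610

The Yule-Walker equations for an AR(p) process read, in matrix form,
  Gamma_p phi = r_p,   with   (Gamma_p)_{ij} = gamma(|i - j|),
                       (r_p)_i = gamma(i),   i,j = 1..p.
Substitute the sample gammas (Toeplitz matrix and right-hand side of size 2):
  Gamma_p = [[1.0999, -0.0517], [-0.0517, 1.0999]]
  r_p     = [-0.0517, -0.3246]
Written out:
  1.0999 phi_1 - 0.0517 phi_2 = -0.0517
  -0.0517 phi_1 + 1.0999 phi_2 = -0.3246
Solve by Cramer's rule:
  det = gamma(0)^2 - gamma(1)^2 = (1.0999)^2 - (-0.0517)^2 = 1.20978001 - 0.00267289 = 1.20710712
  phi_hat_1 = [gamma(1) gamma(0) - gamma(1) gamma(2)] / det = [(-0.0517)(1.0999) - (-0.0517)(-0.3246)] / 1.20710712 = -0.07364665 / 1.20710712 = -0.061
  phi_hat_2 = [gamma(0) gamma(2) - gamma(1)^2] / det = [(1.0999)(-0.3246) - (-0.0517)^2] / 1.20710712 = -0.35970043 / 1.20710712 = -0.298
So phi_hat = [-0.0610, -0.2980].
Therefore phi_hat_1 = -0.0610.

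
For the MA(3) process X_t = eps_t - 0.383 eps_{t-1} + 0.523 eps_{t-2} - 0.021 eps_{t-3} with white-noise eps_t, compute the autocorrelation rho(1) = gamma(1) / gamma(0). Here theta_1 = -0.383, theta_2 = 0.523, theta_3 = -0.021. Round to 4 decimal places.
\rho(1) = -0.4183

For an MA(q) process with theta_0 = 1, the autocovariance is
  gamma(k) = sigma^2 * sum_{i=0..q-k} theta_i * theta_{i+k},
and rho(k) = gamma(k) / gamma(0). Sigma^2 cancels.
  numerator   = (1)*(-0.383) + (-0.383)*(0.523) + (0.523)*(-0.021) = -0.594292.
  denominator = (1)^2 + (-0.383)^2 + (0.523)^2 + (-0.021)^2 = 1.420659.
  rho(1) = -0.594292 / 1.420659 = -0.4183.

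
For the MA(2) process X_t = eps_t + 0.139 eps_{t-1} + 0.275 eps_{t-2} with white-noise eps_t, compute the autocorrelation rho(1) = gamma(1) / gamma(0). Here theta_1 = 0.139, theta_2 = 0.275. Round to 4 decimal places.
\rho(1) = 0.1619

For an MA(q) process with theta_0 = 1, the autocovariance is
  gamma(k) = sigma^2 * sum_{i=0..q-k} theta_i * theta_{i+k},
and rho(k) = gamma(k) / gamma(0). Sigma^2 cancels.
  numerator   = (1)*(0.139) + (0.139)*(0.275) = 0.177225.
  denominator = (1)^2 + (0.139)^2 + (0.275)^2 = 1.094946.
  rho(1) = 0.177225 / 1.094946 = 0.1619.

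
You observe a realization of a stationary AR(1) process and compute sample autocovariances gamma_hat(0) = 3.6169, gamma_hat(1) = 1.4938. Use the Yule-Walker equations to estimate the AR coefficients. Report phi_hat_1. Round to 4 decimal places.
\hat\phi_{1} = 0.4130

The Yule-Walker equations for an AR(p) process read, in matrix form,
  Gamma_p phi = r_p,   with   (Gamma_p)_{ij} = gamma(|i - j|),
                       (r_p)_i = gamma(i),   i,j = 1..p.
Substitute the sample gammas (Toeplitz matrix and right-hand side of size 1):
  Gamma_p = [[3.6169]]
  r_p     = [1.4938]
With p = 1 this is the single equation gamma(0) phi_1 = gamma(1):
  phi_hat_1 = gamma(1) / gamma(0) = 1.4938 / 3.6169 = 0.4130.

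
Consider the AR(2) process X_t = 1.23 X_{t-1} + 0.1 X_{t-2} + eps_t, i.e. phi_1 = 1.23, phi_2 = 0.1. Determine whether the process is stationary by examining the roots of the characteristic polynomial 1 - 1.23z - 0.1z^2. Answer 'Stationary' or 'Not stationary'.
\text{Not stationary}

The AR(p) characteristic polynomial is P(z) = 1 - 1.23z - 0.1z^2.
Stationarity requires all roots to lie outside the unit circle, i.e. |z| > 1 for every root.
Set 1 + (-1.23) z + (-0.1) z^2 = 0, i.e. a z^2 + b z + c = 0 with a = -0.1, b = -1.23, c = 1.
Discriminant D = b^2 - 4ac = (-1.23)^2 - 4*(-0.1)*1 = 1.5129 - (-0.4) = 1.9129.
D >= 0, so the roots are real: z = (-b +/- sqrt(D)) / (2a) = (1.23 +/- 1.383076) / (-0.2).
  z_1 = (1.23 + 1.383076) / (-0.2) = -13.0654,   |z_1| = 13.0654.
  z_2 = (1.23 - 1.383076) / (-0.2) = 0.7654,   |z_2| = 0.7654.
Moduli of all roots: 13.0654, 0.7654.
All moduli strictly greater than 1? No.
Verdict: Not stationary.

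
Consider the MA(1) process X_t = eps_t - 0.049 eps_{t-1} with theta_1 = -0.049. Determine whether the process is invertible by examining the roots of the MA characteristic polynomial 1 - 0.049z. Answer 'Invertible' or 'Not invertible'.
\text{Invertible}

The MA(q) characteristic polynomial is P(z) = 1 - 0.049z.
Invertibility requires all roots to lie outside the unit circle, i.e. |z| > 1 for every root.
This is linear in z: 1 + (-0.049) z = 0  =>  z = -1/(-0.049) = 20.408163,  |z| = 20.408163.
Moduli of all roots: 20.4082.
All moduli strictly greater than 1? Yes.
Verdict: Invertible.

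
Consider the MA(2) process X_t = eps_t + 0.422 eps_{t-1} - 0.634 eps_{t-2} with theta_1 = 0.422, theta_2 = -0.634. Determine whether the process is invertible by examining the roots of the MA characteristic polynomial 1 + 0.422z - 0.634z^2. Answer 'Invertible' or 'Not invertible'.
\text{Not invertible}

The MA(q) characteristic polynomial is P(z) = 1 + 0.422z - 0.634z^2.
Invertibility requires all roots to lie outside the unit circle, i.e. |z| > 1 for every root.
Set 1 + (0.422) z + (-0.634) z^2 = 0, i.e. a z^2 + b z + c = 0 with a = -0.634, b = 0.422, c = 1.
Discriminant D = b^2 - 4ac = (0.422)^2 - 4*(-0.634)*1 = 0.178084 - (-2.536) = 2.714084.
D >= 0, so the roots are real: z = (-b +/- sqrt(D)) / (2a) = (-0.422 +/- 1.647448) / (-1.268).
  z_1 = (-0.422 + 1.647448) / (-1.268) = -0.9664,   |z_1| = 0.9664.
  z_2 = (-0.422 - 1.647448) / (-1.268) = 1.6321,   |z_2| = 1.6321.
Moduli of all roots: 0.9664, 1.6321.
All moduli strictly greater than 1? No.
Verdict: Not invertible.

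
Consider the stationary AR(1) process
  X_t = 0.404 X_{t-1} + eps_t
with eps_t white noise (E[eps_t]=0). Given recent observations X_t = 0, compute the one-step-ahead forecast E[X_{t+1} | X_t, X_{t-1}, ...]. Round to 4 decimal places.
E[X_{t+1} \mid \mathcal F_t] = 0.0000

For an AR(p) model X_t = c + sum_i phi_i X_{t-i} + eps_t, the
one-step-ahead conditional mean is
  E[X_{t+1} | X_t, ...] = c + sum_i phi_i X_{t+1-i}.
Substitute known values:
  E[X_{t+1} | ...] = (0.404) * (0)
                   = 0.0000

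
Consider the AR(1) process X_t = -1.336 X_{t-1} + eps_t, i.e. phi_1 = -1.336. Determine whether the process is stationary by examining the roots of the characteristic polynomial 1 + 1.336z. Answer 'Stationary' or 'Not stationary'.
\text{Not stationary}

The AR(p) characteristic polynomial is P(z) = 1 + 1.336z.
Stationarity requires all roots to lie outside the unit circle, i.e. |z| > 1 for every root.
This is linear in z: 1 + (1.336) z = 0  =>  z = -1/(1.336) = -0.748503,  |z| = 0.748503.
Moduli of all roots: 0.7485.
All moduli strictly greater than 1? No.
Verdict: Not stationary.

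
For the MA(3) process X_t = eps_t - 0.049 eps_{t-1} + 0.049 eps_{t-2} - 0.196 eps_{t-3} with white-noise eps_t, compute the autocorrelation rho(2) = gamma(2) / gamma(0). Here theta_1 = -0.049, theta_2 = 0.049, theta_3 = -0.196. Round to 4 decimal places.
\rho(2) = 0.0562

For an MA(q) process with theta_0 = 1, the autocovariance is
  gamma(k) = sigma^2 * sum_{i=0..q-k} theta_i * theta_{i+k},
and rho(k) = gamma(k) / gamma(0). Sigma^2 cancels.
  numerator   = (1)*(0.049) + (-0.049)*(-0.196) = 0.058604.
  denominator = (1)^2 + (-0.049)^2 + (0.049)^2 + (-0.196)^2 = 1.043218.
  rho(2) = 0.058604 / 1.043218 = 0.0562.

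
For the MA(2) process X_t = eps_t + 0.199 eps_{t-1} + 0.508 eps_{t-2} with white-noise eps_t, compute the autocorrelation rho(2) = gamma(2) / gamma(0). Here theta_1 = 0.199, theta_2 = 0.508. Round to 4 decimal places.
\rho(2) = 0.3915

For an MA(q) process with theta_0 = 1, the autocovariance is
  gamma(k) = sigma^2 * sum_{i=0..q-k} theta_i * theta_{i+k},
and rho(k) = gamma(k) / gamma(0). Sigma^2 cancels.
  numerator   = (1)*(0.508) = 0.508.
  denominator = (1)^2 + (0.199)^2 + (0.508)^2 = 1.297665.
  rho(2) = 0.508 / 1.297665 = 0.3915.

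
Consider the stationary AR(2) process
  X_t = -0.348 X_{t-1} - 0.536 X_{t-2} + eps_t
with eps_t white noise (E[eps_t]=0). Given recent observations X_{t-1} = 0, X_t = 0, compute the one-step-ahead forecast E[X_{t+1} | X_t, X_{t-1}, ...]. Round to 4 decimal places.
E[X_{t+1} \mid \mathcal F_t] = 0.0000

For an AR(p) model X_t = c + sum_i phi_i X_{t-i} + eps_t, the
one-step-ahead conditional mean is
  E[X_{t+1} | X_t, ...] = c + sum_i phi_i X_{t+1-i}.
Substitute known values:
  E[X_{t+1} | ...] = (-0.348) * (0) + (-0.536) * (0)
                   = 0.0000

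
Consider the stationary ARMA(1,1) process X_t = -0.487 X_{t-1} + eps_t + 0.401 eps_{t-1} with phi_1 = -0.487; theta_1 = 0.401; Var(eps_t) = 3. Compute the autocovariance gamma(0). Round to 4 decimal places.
\gamma(0) = 3.0291

Multiply the model equation by X_{t-k} and take expectations. With theta_0 = psi_0 = 1 and psi_j the MA(infinity) weights, this gives
  gamma(k) - sum_i phi_i gamma(k-i) = c_k,
  c_k = sigma^2 * sum_{j=k..q} theta_j psi_{j-k}   (c_k = 0 for k > q),
using gamma(-m) = gamma(m).
psi-weights needed (psi_j = theta_j + sum_i phi_i psi_{j-i}):
  psi_1 = theta_1 + phi_1 = 0.401 + (-0.487) = -0.086
Right-hand sides:
  c_0 = sigma^2 (1 + theta_1 psi_1) = 3 * (1 + (0.401)(-0.086)) = 3 * 0.965514 = 2.896542
  c_1 = sigma^2 theta_1 = 3 * (0.401) = 1.203
  c_2 = 0
Equations for k = 0 and k = 1 (AR order 1):
  gamma(0) = phi_1 gamma(1) + c_0
  gamma(1) = phi_1 gamma(0) + c_1
Substituting the second into the first: gamma(0) (1 - phi_1^2) = c_0 + phi_1 c_1, so
  gamma(0) = (c_0 + phi_1 c_1) / (1 - phi_1^2) = (2.896542 + (-0.487)(1.203)) / (1 - (-0.487)^2) = 2.310681 / 0.762831 = 3.029086.
Therefore gamma(0) = 3.0291 (to 4 decimal places).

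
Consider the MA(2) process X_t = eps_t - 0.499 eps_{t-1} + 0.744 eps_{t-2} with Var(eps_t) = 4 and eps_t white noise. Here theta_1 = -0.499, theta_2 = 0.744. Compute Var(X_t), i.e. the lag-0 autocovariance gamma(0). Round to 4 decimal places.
\gamma(0) = 7.2101

For an MA(q) process X_t = eps_t + sum_i theta_i eps_{t-i} with
Var(eps_t) = sigma^2, the variance is
  gamma(0) = sigma^2 * (1 + sum_i theta_i^2).
  sum_i theta_i^2 = (-0.499)^2 + (0.744)^2 = 0.249001 + 0.553536 = 0.802537.
  gamma(0) = 4 * (1 + 0.802537) = 4 * 1.802537 = 7.210148, which rounds to 7.2101.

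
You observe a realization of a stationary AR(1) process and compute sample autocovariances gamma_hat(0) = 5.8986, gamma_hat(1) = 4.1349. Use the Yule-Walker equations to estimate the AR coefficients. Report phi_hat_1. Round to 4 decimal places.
\hat\phi_{1} = 0.7010

The Yule-Walker equations for an AR(p) process read, in matrix form,
  Gamma_p phi = r_p,   with   (Gamma_p)_{ij} = gamma(|i - j|),
                       (r_p)_i = gamma(i),   i,j = 1..p.
Substitute the sample gammas (Toeplitz matrix and right-hand side of size 1):
  Gamma_p = [[5.8986]]
  r_p     = [4.1349]
With p = 1 this is the single equation gamma(0) phi_1 = gamma(1):
  phi_hat_1 = gamma(1) / gamma(0) = 4.1349 / 5.8986 = 0.7010.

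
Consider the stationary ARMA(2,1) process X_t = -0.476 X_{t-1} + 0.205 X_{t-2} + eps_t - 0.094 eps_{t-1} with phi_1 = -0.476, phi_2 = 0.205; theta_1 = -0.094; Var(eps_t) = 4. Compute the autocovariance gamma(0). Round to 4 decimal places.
\gamma(0) = 7.2990

Multiply the model equation by X_{t-k} and take expectations. With theta_0 = psi_0 = 1 and psi_j the MA(infinity) weights, this gives
  gamma(k) - sum_i phi_i gamma(k-i) = c_k,
  c_k = sigma^2 * sum_{j=k..q} theta_j psi_{j-k}   (c_k = 0 for k > q),
using gamma(-m) = gamma(m).
psi-weights needed (psi_j = theta_j + sum_i phi_i psi_{j-i}):
  psi_1 = theta_1 + phi_1 = -0.094 + (-0.476) = -0.57
Right-hand sides:
  c_0 = sigma^2 (1 + theta_1 psi_1) = 4 * (1 + (-0.094)(-0.57)) = 4 * 1.05358 = 4.21432
  c_1 = sigma^2 theta_1 = 4 * (-0.094) = -0.376
  c_2 = 0
Equations for k = 0, 1, 2 (AR order 2, c_2 = 0):
  (E0) gamma(0) = phi_1 gamma(1) + phi_2 gamma(2) + c_0
  (E1) gamma(1) = phi_1 gamma(0) + phi_2 gamma(1) + c_1
  (E2) gamma(2) = phi_1 gamma(1) + phi_2 gamma(0)
From (E1): gamma(1) = A gamma(0) + B with
  A = phi_1 / (1 - phi_2) = -0.476 / 0.795 = -0.598742,   B = c_1 / (1 - phi_2) = -0.376 / 0.795 = -0.472956.
Insert (E2) into (E0): gamma(0) (1 - phi_2^2) = phi_1 (1 + phi_2) gamma(1) + c_0.
  phi_1 (1 + phi_2) = (-0.476)(1.205) = -0.57358,   1 - phi_2^2 = 0.957975.
Replace gamma(1) by A gamma(0) + B and collect gamma(0):
  gamma(0) [0.957975 - (-0.57358)(-0.598742)] = (-0.57358)(-0.472956) + 4.21432
  gamma(0) * 0.614548 = 4.485598
  gamma(0) = 4.485598 / 0.614548 = 7.299014.
Therefore gamma(0) = 7.2990 (to 4 decimal places).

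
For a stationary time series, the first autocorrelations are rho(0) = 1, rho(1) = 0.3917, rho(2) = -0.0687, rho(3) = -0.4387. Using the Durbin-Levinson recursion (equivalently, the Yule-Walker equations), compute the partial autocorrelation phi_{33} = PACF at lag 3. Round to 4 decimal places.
\phi_{33} = -0.3830

The PACF at lag k is phi_{kk}, the last component of the solution
to the Yule-Walker system G_k phi = r_k where
  (G_k)_{ij} = rho(|i - j|), (r_k)_i = rho(i), i,j = 1..k.
Equivalently, Durbin-Levinson gives phi_{kk} iteratively:
  phi_{11} = rho(1)
  phi_{kk} = [rho(k) - sum_{j=1..k-1} phi_{k-1,j} rho(k-j)]
            / [1 - sum_{j=1..k-1} phi_{k-1,j} rho(j)],
  phi_{k,j} = phi_{k-1,j} - phi_{kk} phi_{k-1,k-j},  j = 1..k-1.
Step k = 1:
  phi_11 = rho(1) = 0.3917.
Step k = 2:
  phi_22 = [rho(2) - phi_11 rho(1)] / [1 - phi_11 rho(1)] = [-0.0687 - (0.3917)(0.3917)] / [1 - (0.3917)(0.3917)]
         = -0.22212889 / 0.84657111 = -0.262387.
  Update: phi_21 = phi_11 - phi_22 phi_11 = 0.3917 - (-0.262387)(0.3917) = 0.494477.
Step k = 3:
  phi_33 = [rho(3) - phi_21 rho(2) - phi_22 rho(1)] / [1 - phi_21 rho(1) - phi_22 rho(2)]
    numerator   = -0.4387 - (0.494477)(-0.0687) - (-0.262387)(0.3917) = -0.30195262
    denominator = 1 - (0.494477)(0.3917) - (-0.262387)(-0.0687) = 0.78828747
  phi_33 = -0.30195262 / 0.78828747 = -0.383.
Therefore phi_{33} = -0.3830.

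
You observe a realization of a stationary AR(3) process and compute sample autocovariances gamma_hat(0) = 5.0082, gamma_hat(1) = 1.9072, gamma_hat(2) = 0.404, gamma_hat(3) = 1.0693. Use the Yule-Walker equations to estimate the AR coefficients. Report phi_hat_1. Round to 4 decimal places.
\hat\phi_{1} = 0.4280

The Yule-Walker equations for an AR(p) process read, in matrix form,
  Gamma_p phi = r_p,   with   (Gamma_p)_{ij} = gamma(|i - j|),
                       (r_p)_i = gamma(i),   i,j = 1..p.
Substitute the sample gammas (Toeplitz matrix and right-hand side of size 3):
  Gamma_p = [[5.0082, 1.9072, 0.404], [1.9072, 5.0082, 1.9072], [0.404, 1.9072, 5.0082]]
  r_p     = [1.9072, 0.404, 1.0693]
Written out (R1..R3):
  (R1) 5.0082 phi_1 + 1.9072 phi_2 + 0.404 phi_3 = 1.9072
  (R2) 1.9072 phi_1 + 5.0082 phi_2 + 1.9072 phi_3 = 0.404
  (R3) 0.404 phi_1 + 1.9072 phi_2 + 5.0082 phi_3 = 1.0693
Gaussian elimination:
  R2 <- R2 - (1.9072/5.0082) R1 = R2 - (0.380815) R1:  4.281909 phi_2 + 1.753351 phi_3 = -0.322291
  R3 <- R3 - (0.404/5.0082) R1 = R3 - (0.080668) R1:  1.753351 phi_2 + 4.97561 phi_3 = 0.915451
  R3 <- R3 - (1.753351/4.281909) R2 = R3 - (0.409479) R2:  4.25765 phi_3 = 1.047422
Back-substitution:
  phi_hat_3 = 1.047422 / 4.25765 = 0.246009
  phi_hat_2 = (-0.322291 - (1.753351)(0.246009)) / 4.281909 = -0.176004
  phi_hat_1 = (1.9072 - (1.9072)(-0.176004) - (0.404)(0.246009)) / 5.0082 = 0.427995
So phi_hat = [0.4280, -0.1760, 0.2460].
Therefore phi_hat_1 = 0.4280.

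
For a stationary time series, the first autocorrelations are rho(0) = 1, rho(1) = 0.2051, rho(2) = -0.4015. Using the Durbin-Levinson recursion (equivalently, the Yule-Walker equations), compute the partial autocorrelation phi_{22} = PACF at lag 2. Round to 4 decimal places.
\phi_{22} = -0.4630

The PACF at lag k is phi_{kk}, the last component of the solution
to the Yule-Walker system G_k phi = r_k where
  (G_k)_{ij} = rho(|i - j|), (r_k)_i = rho(i), i,j = 1..k.
Equivalently, Durbin-Levinson gives phi_{kk} iteratively:
  phi_{11} = rho(1)
  phi_{kk} = [rho(k) - sum_{j=1..k-1} phi_{k-1,j} rho(k-j)]
            / [1 - sum_{j=1..k-1} phi_{k-1,j} rho(j)],
  phi_{k,j} = phi_{k-1,j} - phi_{kk} phi_{k-1,k-j},  j = 1..k-1.
Step k = 1:
  phi_11 = rho(1) = 0.2051.
Step k = 2:
  phi_22 = [rho(2) - phi_11 rho(1)] / [1 - phi_11 rho(1)] = [-0.4015 - (0.2051)(0.2051)] / [1 - (0.2051)(0.2051)]
         = -0.44356601 / 0.95793399 = -0.463.
Therefore phi_{22} = -0.4630.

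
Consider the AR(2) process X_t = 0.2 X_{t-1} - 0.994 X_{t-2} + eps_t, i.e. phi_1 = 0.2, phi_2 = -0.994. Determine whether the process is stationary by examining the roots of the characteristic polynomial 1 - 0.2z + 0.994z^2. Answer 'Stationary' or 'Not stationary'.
\text{Stationary}

The AR(p) characteristic polynomial is P(z) = 1 - 0.2z + 0.994z^2.
Stationarity requires all roots to lie outside the unit circle, i.e. |z| > 1 for every root.
Set 1 + (-0.2) z + (0.994) z^2 = 0, i.e. a z^2 + b z + c = 0 with a = 0.994, b = -0.2, c = 1.
Discriminant D = b^2 - 4ac = (-0.2)^2 - 4*(0.994)*1 = 0.04 - (3.976) = -3.936.
D < 0, so the roots are the complex-conjugate pair z = (-b +/- i sqrt(-D)) / (2a) = 0.1006 +/- 0.998i.
For a conjugate pair |z|^2 = z * conj(z) = (product of roots) = c/a = 1/(0.994) = 1.006036, so |z| = sqrt(1.006036) = 1.003 for both roots.
Moduli of all roots: 1.0030, 1.0030.
All moduli strictly greater than 1? Yes.
Verdict: Stationary.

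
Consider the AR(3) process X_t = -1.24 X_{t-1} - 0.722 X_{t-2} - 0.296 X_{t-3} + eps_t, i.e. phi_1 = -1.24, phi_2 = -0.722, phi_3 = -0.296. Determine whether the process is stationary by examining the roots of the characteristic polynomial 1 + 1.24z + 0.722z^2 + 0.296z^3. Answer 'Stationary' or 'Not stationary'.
\text{Stationary}

The AR(p) characteristic polynomial is P(z) = 1 + 1.24z + 0.722z^2 + 0.296z^3.
Stationarity requires all roots to lie outside the unit circle, i.e. |z| > 1 for every root.
Degree 3: look for a simple real root z0 first, then factor out (1 - z/z0) and solve the remaining quadratic.
Testing z0 = -1.25: P(-1.25) = 1 + (1.24)(-1.25) + (0.722)(-1.25)^2 + (0.296)(-1.25)^3
  = 1 + (-1.55) + (1.128125) + (-0.578125) = 0.  So z_0 = -1.25 is a root, |z_0| = 1.25.
Divide out the factor (1 + 0.8 z) = (1 - z/z0) (since 1/z0 = -0.8):
  P(z) = (1 + 0.8 z)(1 + (0.44) z + (0.37) z^2)
  [check: z-coef 0.44 - (-0.8) = 1.24; z^2-coef 0.37 - (-0.8)(0.44) = 0.722; z^3-coef -(-0.8)(0.37) = 0.296.]
Remaining roots from the quadratic factor 1 + (0.44) z + (0.37) z^2:
  Set 1 + (0.44) z + (0.37) z^2 = 0, i.e. a z^2 + b z + c = 0 with a = 0.37, b = 0.44, c = 1.
  Discriminant D = b^2 - 4ac = (0.44)^2 - 4*(0.37)*1 = 0.1936 - (1.48) = -1.2864.
  D < 0, so the roots are the complex-conjugate pair z = (-b +/- i sqrt(-D)) / (2a) = -0.5946 +/- 1.5327i.
  For a conjugate pair |z|^2 = z * conj(z) = (product of roots) = c/a = 1/(0.37) = 2.702703, so |z| = sqrt(2.702703) = 1.644 for both roots.
Moduli of all roots: 1.2500, 1.6440, 1.6440.
All moduli strictly greater than 1? Yes.
Verdict: Stationary.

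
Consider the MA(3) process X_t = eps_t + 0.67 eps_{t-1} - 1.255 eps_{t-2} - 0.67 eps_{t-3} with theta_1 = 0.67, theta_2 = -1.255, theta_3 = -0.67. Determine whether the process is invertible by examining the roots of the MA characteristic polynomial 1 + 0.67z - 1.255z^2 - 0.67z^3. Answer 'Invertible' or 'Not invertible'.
\text{Not invertible}

The MA(q) characteristic polynomial is P(z) = 1 + 0.67z - 1.255z^2 - 0.67z^3.
Invertibility requires all roots to lie outside the unit circle, i.e. |z| > 1 for every root.
Degree 3: look for a simple real root z0 first, then factor out (1 - z/z0) and solve the remaining quadratic.
Testing z0 = -2: P(-2) = 1 + (0.67)(-2) + (-1.255)(-2)^2 + (-0.67)(-2)^3
  = 1 + (-1.34) + (-5.02) + (5.36) = 0.  So z_0 = -2 is a root, |z_0| = 2.
Divide out the factor (1 + 0.5 z) = (1 - z/z0) (since 1/z0 = -0.5):
  P(z) = (1 + 0.5 z)(1 + (0.17) z + (-1.34) z^2)
  [check: z-coef 0.17 - (-0.5) = 0.67; z^2-coef -1.34 - (-0.5)(0.17) = -1.255; z^3-coef -(-0.5)(-1.34) = -0.67.]
Remaining roots from the quadratic factor 1 + (0.17) z + (-1.34) z^2:
  Set 1 + (0.17) z + (-1.34) z^2 = 0, i.e. a z^2 + b z + c = 0 with a = -1.34, b = 0.17, c = 1.
  Discriminant D = b^2 - 4ac = (0.17)^2 - 4*(-1.34)*1 = 0.0289 - (-5.36) = 5.3889.
  D >= 0, so the roots are real: z = (-b +/- sqrt(D)) / (2a) = (-0.17 +/- 2.3214) / (-2.68).
    z_1 = (-0.17 + 2.3214) / (-2.68) = -0.8028,   |z_1| = 0.8028.
    z_2 = (-0.17 - 2.3214) / (-2.68) = 0.9296,   |z_2| = 0.9296.
Moduli of all roots: 2.0000, 0.8028, 0.9296.
All moduli strictly greater than 1? No.
Verdict: Not invertible.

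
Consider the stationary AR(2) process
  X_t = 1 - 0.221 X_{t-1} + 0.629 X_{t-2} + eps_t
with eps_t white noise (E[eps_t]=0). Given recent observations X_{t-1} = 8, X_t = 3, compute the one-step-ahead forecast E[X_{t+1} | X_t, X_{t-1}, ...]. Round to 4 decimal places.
E[X_{t+1} \mid \mathcal F_t] = 5.3690

For an AR(p) model X_t = c + sum_i phi_i X_{t-i} + eps_t, the
one-step-ahead conditional mean is
  E[X_{t+1} | X_t, ...] = c + sum_i phi_i X_{t+1-i}.
Substitute known values:
  E[X_{t+1} | ...] = 1 + (-0.221) * (3) + (0.629) * (8)
                   = 5.3690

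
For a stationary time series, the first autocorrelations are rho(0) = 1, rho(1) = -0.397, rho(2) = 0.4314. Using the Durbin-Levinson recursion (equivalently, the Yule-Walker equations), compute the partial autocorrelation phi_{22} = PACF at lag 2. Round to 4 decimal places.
\phi_{22} = 0.3250

The PACF at lag k is phi_{kk}, the last component of the solution
to the Yule-Walker system G_k phi = r_k where
  (G_k)_{ij} = rho(|i - j|), (r_k)_i = rho(i), i,j = 1..k.
Equivalently, Durbin-Levinson gives phi_{kk} iteratively:
  phi_{11} = rho(1)
  phi_{kk} = [rho(k) - sum_{j=1..k-1} phi_{k-1,j} rho(k-j)]
            / [1 - sum_{j=1..k-1} phi_{k-1,j} rho(j)],
  phi_{k,j} = phi_{k-1,j} - phi_{kk} phi_{k-1,k-j},  j = 1..k-1.
Step k = 1:
  phi_11 = rho(1) = -0.397.
Step k = 2:
  phi_22 = [rho(2) - phi_11 rho(1)] / [1 - phi_11 rho(1)] = [0.4314 - (-0.397)(-0.397)] / [1 - (-0.397)(-0.397)]
         = 0.273791 / 0.842391 = 0.325.
Therefore phi_{22} = 0.3250.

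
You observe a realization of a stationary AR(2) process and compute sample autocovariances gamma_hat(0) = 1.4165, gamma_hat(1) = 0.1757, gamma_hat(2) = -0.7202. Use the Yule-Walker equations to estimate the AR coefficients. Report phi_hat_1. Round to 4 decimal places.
\hat\phi_{1} = 0.1900

The Yule-Walker equations for an AR(p) process read, in matrix form,
  Gamma_p phi = r_p,   with   (Gamma_p)_{ij} = gamma(|i - j|),
                       (r_p)_i = gamma(i),   i,j = 1..p.
Substitute the sample gammas (Toeplitz matrix and right-hand side of size 2):
  Gamma_p = [[1.4165, 0.1757], [0.1757, 1.4165]]
  r_p     = [0.1757, -0.7202]
Written out:
  1.4165 phi_1 + 0.1757 phi_2 = 0.1757
  0.1757 phi_1 + 1.4165 phi_2 = -0.7202
Solve by Cramer's rule:
  det = gamma(0)^2 - gamma(1)^2 = (1.4165)^2 - (0.1757)^2 = 2.00647225 - 0.03087049 = 1.97560176
  phi_hat_1 = [gamma(1) gamma(0) - gamma(1) gamma(2)] / det = [(0.1757)(1.4165) - (0.1757)(-0.7202)] / 1.97560176 = 0.37541819 / 1.97560176 = 0.19
  phi_hat_2 = [gamma(0) gamma(2) - gamma(1)^2] / det = [(1.4165)(-0.7202) - (0.1757)^2] / 1.97560176 = -1.05103379 / 1.97560176 = -0.532
So phi_hat = [0.1900, -0.5320].
Therefore phi_hat_1 = 0.1900.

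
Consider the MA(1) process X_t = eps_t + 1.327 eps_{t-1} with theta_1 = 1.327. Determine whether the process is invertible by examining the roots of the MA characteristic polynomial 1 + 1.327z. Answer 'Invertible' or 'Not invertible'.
\text{Not invertible}

The MA(q) characteristic polynomial is P(z) = 1 + 1.327z.
Invertibility requires all roots to lie outside the unit circle, i.e. |z| > 1 for every root.
This is linear in z: 1 + (1.327) z = 0  =>  z = -1/(1.327) = -0.75358,  |z| = 0.75358.
Moduli of all roots: 0.7536.
All moduli strictly greater than 1? No.
Verdict: Not invertible.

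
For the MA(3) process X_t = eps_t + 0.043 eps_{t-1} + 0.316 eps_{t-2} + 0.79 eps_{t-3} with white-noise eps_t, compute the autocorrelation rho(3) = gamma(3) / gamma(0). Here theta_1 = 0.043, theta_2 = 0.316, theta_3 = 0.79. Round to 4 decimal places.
\rho(3) = 0.4578

For an MA(q) process with theta_0 = 1, the autocovariance is
  gamma(k) = sigma^2 * sum_{i=0..q-k} theta_i * theta_{i+k},
and rho(k) = gamma(k) / gamma(0). Sigma^2 cancels.
  numerator   = (1)*(0.79) = 0.79.
  denominator = (1)^2 + (0.043)^2 + (0.316)^2 + (0.79)^2 = 1.725805.
  rho(3) = 0.79 / 1.725805 = 0.4578.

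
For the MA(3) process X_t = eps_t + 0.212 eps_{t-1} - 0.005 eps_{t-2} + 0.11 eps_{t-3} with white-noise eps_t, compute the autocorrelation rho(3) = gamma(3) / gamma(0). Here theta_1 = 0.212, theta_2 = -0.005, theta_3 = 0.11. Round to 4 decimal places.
\rho(3) = 0.1041

For an MA(q) process with theta_0 = 1, the autocovariance is
  gamma(k) = sigma^2 * sum_{i=0..q-k} theta_i * theta_{i+k},
and rho(k) = gamma(k) / gamma(0). Sigma^2 cancels.
  numerator   = (1)*(0.11) = 0.11.
  denominator = (1)^2 + (0.212)^2 + (-0.005)^2 + (0.11)^2 = 1.057069.
  rho(3) = 0.11 / 1.057069 = 0.1041.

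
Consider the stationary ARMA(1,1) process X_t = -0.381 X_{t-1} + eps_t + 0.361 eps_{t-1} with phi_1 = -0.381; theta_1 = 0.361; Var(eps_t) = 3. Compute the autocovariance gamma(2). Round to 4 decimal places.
\gamma(2) = 0.0231

Multiply the model equation by X_{t-k} and take expectations. With theta_0 = psi_0 = 1 and psi_j the MA(infinity) weights, this gives
  gamma(k) - sum_i phi_i gamma(k-i) = c_k,
  c_k = sigma^2 * sum_{j=k..q} theta_j psi_{j-k}   (c_k = 0 for k > q),
using gamma(-m) = gamma(m).
psi-weights needed (psi_j = theta_j + sum_i phi_i psi_{j-i}):
  psi_1 = theta_1 + phi_1 = 0.361 + (-0.381) = -0.02
Right-hand sides:
  c_0 = sigma^2 (1 + theta_1 psi_1) = 3 * (1 + (0.361)(-0.02)) = 3 * 0.99278 = 2.97834
  c_1 = sigma^2 theta_1 = 3 * (0.361) = 1.083
  c_2 = 0
Equations for k = 0 and k = 1 (AR order 1):
  gamma(0) = phi_1 gamma(1) + c_0
  gamma(1) = phi_1 gamma(0) + c_1
Substituting the second into the first: gamma(0) (1 - phi_1^2) = c_0 + phi_1 c_1, so
  gamma(0) = (c_0 + phi_1 c_1) / (1 - phi_1^2) = (2.97834 + (-0.381)(1.083)) / (1 - (-0.381)^2) = 2.565717 / 0.854839 = 3.001404.
  gamma(1) = phi_1 gamma(0) + c_1 = (-0.381)(3.001404) + (1.083) = -0.060535.
For k = 2 (> q): gamma(2) = phi_1 gamma(1) = (-0.381)(-0.060535) = 0.023064.
Therefore gamma(2) = 0.0231 (to 4 decimal places).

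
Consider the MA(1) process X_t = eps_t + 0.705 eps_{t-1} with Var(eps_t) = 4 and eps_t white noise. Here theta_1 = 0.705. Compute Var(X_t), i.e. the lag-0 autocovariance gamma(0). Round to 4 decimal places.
\gamma(0) = 5.9881

For an MA(q) process X_t = eps_t + sum_i theta_i eps_{t-i} with
Var(eps_t) = sigma^2, the variance is
  gamma(0) = sigma^2 * (1 + sum_i theta_i^2).
  sum_i theta_i^2 = (0.705)^2 = 0.497025.
  gamma(0) = 4 * (1 + 0.497025) = 4 * 1.497025 = 5.9881.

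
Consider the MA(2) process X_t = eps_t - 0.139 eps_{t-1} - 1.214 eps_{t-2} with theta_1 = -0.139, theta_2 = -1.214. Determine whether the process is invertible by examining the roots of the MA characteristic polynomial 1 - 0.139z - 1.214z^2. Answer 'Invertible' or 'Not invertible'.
\text{Not invertible}

The MA(q) characteristic polynomial is P(z) = 1 - 0.139z - 1.214z^2.
Invertibility requires all roots to lie outside the unit circle, i.e. |z| > 1 for every root.
Set 1 + (-0.139) z + (-1.214) z^2 = 0, i.e. a z^2 + b z + c = 0 with a = -1.214, b = -0.139, c = 1.
Discriminant D = b^2 - 4ac = (-0.139)^2 - 4*(-1.214)*1 = 0.019321 - (-4.856) = 4.875321.
D >= 0, so the roots are real: z = (-b +/- sqrt(D)) / (2a) = (0.139 +/- 2.208013) / (-2.428).
  z_1 = (0.139 + 2.208013) / (-2.428) = -0.9666,   |z_1| = 0.9666.
  z_2 = (0.139 - 2.208013) / (-2.428) = 0.8521,   |z_2| = 0.8521.
Moduli of all roots: 0.9666, 0.8521.
All moduli strictly greater than 1? No.
Verdict: Not invertible.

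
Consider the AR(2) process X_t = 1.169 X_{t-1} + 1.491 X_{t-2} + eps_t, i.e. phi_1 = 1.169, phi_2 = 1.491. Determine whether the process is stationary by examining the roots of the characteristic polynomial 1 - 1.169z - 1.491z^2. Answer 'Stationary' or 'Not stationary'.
\text{Not stationary}

The AR(p) characteristic polynomial is P(z) = 1 - 1.169z - 1.491z^2.
Stationarity requires all roots to lie outside the unit circle, i.e. |z| > 1 for every root.
Set 1 + (-1.169) z + (-1.491) z^2 = 0, i.e. a z^2 + b z + c = 0 with a = -1.491, b = -1.169, c = 1.
Discriminant D = b^2 - 4ac = (-1.169)^2 - 4*(-1.491)*1 = 1.366561 - (-5.964) = 7.330561.
D >= 0, so the roots are real: z = (-b +/- sqrt(D)) / (2a) = (1.169 +/- 2.707501) / (-2.982).
  z_1 = (1.169 + 2.707501) / (-2.982) = -1.3,   |z_1| = 1.3.
  z_2 = (1.169 - 2.707501) / (-2.982) = 0.5159,   |z_2| = 0.5159.
Moduli of all roots: 1.3000, 0.5159.
All moduli strictly greater than 1? No.
Verdict: Not stationary.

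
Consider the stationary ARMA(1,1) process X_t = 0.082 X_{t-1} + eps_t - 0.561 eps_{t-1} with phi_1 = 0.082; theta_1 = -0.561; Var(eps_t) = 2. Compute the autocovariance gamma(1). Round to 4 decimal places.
\gamma(1) = -0.9201

Multiply the model equation by X_{t-k} and take expectations. With theta_0 = psi_0 = 1 and psi_j the MA(infinity) weights, this gives
  gamma(k) - sum_i phi_i gamma(k-i) = c_k,
  c_k = sigma^2 * sum_{j=k..q} theta_j psi_{j-k}   (c_k = 0 for k > q),
using gamma(-m) = gamma(m).
psi-weights needed (psi_j = theta_j + sum_i phi_i psi_{j-i}):
  psi_1 = theta_1 + phi_1 = -0.561 + (0.082) = -0.479
Right-hand sides:
  c_0 = sigma^2 (1 + theta_1 psi_1) = 2 * (1 + (-0.561)(-0.479)) = 2 * 1.268719 = 2.537438
  c_1 = sigma^2 theta_1 = 2 * (-0.561) = -1.122
  c_2 = 0
Equations for k = 0 and k = 1 (AR order 1):
  gamma(0) = phi_1 gamma(1) + c_0
  gamma(1) = phi_1 gamma(0) + c_1
Substituting the second into the first: gamma(0) (1 - phi_1^2) = c_0 + phi_1 c_1, so
  gamma(0) = (c_0 + phi_1 c_1) / (1 - phi_1^2) = (2.537438 + (0.082)(-1.122)) / (1 - (0.082)^2) = 2.445434 / 0.993276 = 2.461988.
  gamma(1) = phi_1 gamma(0) + c_1 = (0.082)(2.461988) + (-1.122) = -0.920117.
Therefore gamma(1) = -0.9201 (to 4 decimal places).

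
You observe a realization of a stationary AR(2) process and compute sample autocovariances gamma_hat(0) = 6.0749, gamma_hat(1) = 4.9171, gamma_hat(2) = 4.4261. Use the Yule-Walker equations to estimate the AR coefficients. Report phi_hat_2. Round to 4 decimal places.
\hat\phi_{2} = 0.2130

The Yule-Walker equations for an AR(p) process read, in matrix form,
  Gamma_p phi = r_p,   with   (Gamma_p)_{ij} = gamma(|i - j|),
                       (r_p)_i = gamma(i),   i,j = 1..p.
Substitute the sample gammas (Toeplitz matrix and right-hand side of size 2):
  Gamma_p = [[6.0749, 4.9171], [4.9171, 6.0749]]
  r_p     = [4.9171, 4.4261]
Written out:
  6.0749 phi_1 + 4.9171 phi_2 = 4.9171
  4.9171 phi_1 + 6.0749 phi_2 = 4.4261
Solve by Cramer's rule:
  det = gamma(0)^2 - gamma(1)^2 = (6.0749)^2 - (4.9171)^2 = 36.90441001 - 24.17787241 = 12.7265376
  phi_hat_1 = [gamma(1) gamma(0) - gamma(1) gamma(2)] / det = [(4.9171)(6.0749) - (4.9171)(4.4261)] / 12.7265376 = 8.10731448 / 12.7265376 = 0.637
  phi_hat_2 = [gamma(0) gamma(2) - gamma(1)^2] / det = [(6.0749)(4.4261) - (4.9171)^2] / 12.7265376 = 2.71024248 / 12.7265376 = 0.213
So phi_hat = [0.6370, 0.2130].
Therefore phi_hat_2 = 0.2130.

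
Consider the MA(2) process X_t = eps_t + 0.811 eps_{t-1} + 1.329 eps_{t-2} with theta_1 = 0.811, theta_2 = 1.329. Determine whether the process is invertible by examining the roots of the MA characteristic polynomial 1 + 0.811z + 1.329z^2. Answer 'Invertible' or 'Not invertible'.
\text{Not invertible}

The MA(q) characteristic polynomial is P(z) = 1 + 0.811z + 1.329z^2.
Invertibility requires all roots to lie outside the unit circle, i.e. |z| > 1 for every root.
Set 1 + (0.811) z + (1.329) z^2 = 0, i.e. a z^2 + b z + c = 0 with a = 1.329, b = 0.811, c = 1.
Discriminant D = b^2 - 4ac = (0.811)^2 - 4*(1.329)*1 = 0.657721 - (5.316) = -4.658279.
D < 0, so the roots are the complex-conjugate pair z = (-b +/- i sqrt(-D)) / (2a) = -0.3051 +/- 0.812i.
For a conjugate pair |z|^2 = z * conj(z) = (product of roots) = c/a = 1/(1.329) = 0.752445, so |z| = sqrt(0.752445) = 0.8674 for both roots.
Moduli of all roots: 0.8674, 0.8674.
All moduli strictly greater than 1? No.
Verdict: Not invertible.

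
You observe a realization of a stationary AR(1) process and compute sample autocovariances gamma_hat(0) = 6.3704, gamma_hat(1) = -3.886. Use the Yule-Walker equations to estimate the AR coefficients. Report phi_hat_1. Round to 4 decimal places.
\hat\phi_{1} = -0.6100

The Yule-Walker equations for an AR(p) process read, in matrix form,
  Gamma_p phi = r_p,   with   (Gamma_p)_{ij} = gamma(|i - j|),
                       (r_p)_i = gamma(i),   i,j = 1..p.
Substitute the sample gammas (Toeplitz matrix and right-hand side of size 1):
  Gamma_p = [[6.3704]]
  r_p     = [-3.886]
With p = 1 this is the single equation gamma(0) phi_1 = gamma(1):
  phi_hat_1 = gamma(1) / gamma(0) = -3.886 / 6.3704 = -0.6100.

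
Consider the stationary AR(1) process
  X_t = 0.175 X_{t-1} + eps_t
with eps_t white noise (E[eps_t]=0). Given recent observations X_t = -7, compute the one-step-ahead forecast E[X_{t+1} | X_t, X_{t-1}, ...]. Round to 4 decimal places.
E[X_{t+1} \mid \mathcal F_t] = -1.2250

For an AR(p) model X_t = c + sum_i phi_i X_{t-i} + eps_t, the
one-step-ahead conditional mean is
  E[X_{t+1} | X_t, ...] = c + sum_i phi_i X_{t+1-i}.
Substitute known values:
  E[X_{t+1} | ...] = (0.175) * (-7)
                   = -1.2250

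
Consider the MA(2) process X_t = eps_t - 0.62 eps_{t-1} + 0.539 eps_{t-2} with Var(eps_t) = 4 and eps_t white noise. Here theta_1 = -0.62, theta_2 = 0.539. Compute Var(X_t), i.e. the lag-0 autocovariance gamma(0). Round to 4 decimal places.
\gamma(0) = 6.6997

For an MA(q) process X_t = eps_t + sum_i theta_i eps_{t-i} with
Var(eps_t) = sigma^2, the variance is
  gamma(0) = sigma^2 * (1 + sum_i theta_i^2).
  sum_i theta_i^2 = (-0.62)^2 + (0.539)^2 = 0.3844 + 0.290521 = 0.674921.
  gamma(0) = 4 * (1 + 0.674921) = 4 * 1.674921 = 6.699684, which rounds to 6.6997.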